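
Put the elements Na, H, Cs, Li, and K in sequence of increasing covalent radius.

H, Li, Na, K, Cs

H is in period 1, group 1; Li is in period 2, group 1; Na is in period 3, group 1; K is in period 4, group 1; Cs is in period 6, group 1.
Across a period the added protons contract the valence shell; down a group each new principal shell makes the atom larger.
All are in group 1, so atomic radius increases down the group.
So from smallest to largest: H < Li < Na < K < Cs.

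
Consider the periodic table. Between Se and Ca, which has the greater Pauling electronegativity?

Se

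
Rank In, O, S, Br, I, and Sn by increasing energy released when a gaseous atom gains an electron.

In, Sn, O, S, I, Br

Electron affinity generally becomes more exothermic across a period toward the halogens and less exothermic down a group.
These span different periods and groups, so the two trends combine.
Sn > In: both are in period 5; the period trend gives Sn the larger value.
O > Sn: relative to Sn, both the across-period and down-group shifts push O's electron affinity up.
S > O: this pair runs against the simple trend — see the exception note.
I > S: the two effects oppose for this pair; the across-period effect wins (295 vs 200 kJ/mol).
Br > I: Br sits above I in group 17, so the down-group effect alone puts Br higher.
Note the exception: S has a higher electron affinity than O, contrary to the simple trend — the compact 2p subshell of O repels the added electron more than S's larger 3p does.
Approximate values (kJ/mol): O 141, S 200, Br 325, In 29, Sn 107, I 295.
So from lowest to highest: In < Sn < O < S < I < Br.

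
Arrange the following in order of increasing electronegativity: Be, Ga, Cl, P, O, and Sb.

Be, Ga, Sb, P, Cl, O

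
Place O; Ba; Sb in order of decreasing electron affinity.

O > Sb > Ba

O is in period 2, group 16; Sb is in period 5, group 15; Ba is in period 6, group 2.
Electron affinity generally becomes more exothermic across a period toward the halogens and less exothermic down a group.
These span different periods and groups, so the two trends combine.
Sb > Ba: relative to Ba, both the across-period and down-group shifts push Sb's electron affinity up.
O > Sb: relative to Sb, both the across-period and down-group shifts push O's electron affinity up.
Tabulated electron affinity (kJ/mol): O 141, Sb 103, Ba 14.
So from highest to lowest: O > Sb > Ba.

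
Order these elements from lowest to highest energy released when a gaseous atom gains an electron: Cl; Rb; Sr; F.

Sr, Rb, F, Cl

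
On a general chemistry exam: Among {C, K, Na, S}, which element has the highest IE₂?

IE_2 is the cost of taking one more electron from the +1 cation: C⁺ still has 3 valence electrons; K⁺ is the bare [Ar] core; Na⁺ is the bare [Ne] core; S⁺ still has 5 valence electrons.
Breaking into a closed-shell core is much more expensive than removing a leftover valence electron — K and Na have the largest IE_2 here.
Valence configurations: C⁺ [He]2s²2p¹, S⁺ [Ne]3s²3p³.
Approximate IE_2 values (kJ/mol): C 2353, K 3052, Na 4562, S 2252.
Overall IE_2 order: S < C < K < Na.

Na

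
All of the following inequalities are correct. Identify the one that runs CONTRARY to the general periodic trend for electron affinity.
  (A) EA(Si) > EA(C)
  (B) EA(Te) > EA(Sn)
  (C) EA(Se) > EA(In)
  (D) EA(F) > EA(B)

(A)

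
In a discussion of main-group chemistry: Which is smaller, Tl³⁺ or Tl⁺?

Tl³⁺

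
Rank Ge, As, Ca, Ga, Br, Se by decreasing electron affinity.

Ca is in period 4, group 2; Ga is in period 4, group 13; Ge is in period 4, group 14; As is in period 4, group 15; Se is in period 4, group 16; Br is in period 4, group 17.
Electron affinity generally becomes more exothermic across a period toward the halogens and less exothermic down a group.
All lie in period 4; the across-period trend (electron affinity increases left to right) applies, with the exception below.
Note the exception: Ge has a higher electron affinity than As, contrary to the simple trend — adding an electron to As's half-filled 4p³ is unfavourable, so Ge (4p²) has the more exothermic EA.
For reference (kJ/mol): Ca 2, Ga 29, Ge 119, As 78, Se 195, Br 325.
So from highest to lowest: Br > Se > Ge > As > Ga > Ca.

Br > Se > Ge > As > Ga > Ca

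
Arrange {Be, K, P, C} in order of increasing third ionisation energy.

P < K < C < Be

After 2 electrons have been removed, what remains? Be²⁺ is the bare [He] core; K²⁺ is already 1 electron into the core; P²⁺ still has 3 valence electrons; C²⁺ still has 2 valence electrons.
Usually core removal costs more than valence removal, but here the competition is close: a tightly held n=2 valence electron can cost more to remove than an n=3 core electron, so the actual values have to decide it.
Valence configurations: P²⁺ [Ne]3s²3p¹, C²⁺ [He]2s².
Approximate IE_3 values (kJ/mol): Be 14849, K 4420, P 2914, C 4620.
So the third ionization energies run P < K < C < Be.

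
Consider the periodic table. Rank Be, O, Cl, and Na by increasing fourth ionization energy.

The fourth ionization energy removes an electron from the +3 ion. For each element: Be³⁺ is already 1 electron into the core; O³⁺ still has 3 valence electrons; Cl³⁺ still has 4 valence electrons; Na³⁺ is already 2 electrons into the core.
Core electrons are held far more tightly than valence electrons, so Na and Be top the IE_4 order.
Valence configurations: O³⁺ [He]2s²2p¹, Cl³⁺ [Ne]3s²3p².
Tabulated IE_4 (kJ/mol): Be 21007, O 7469, Cl 5159, Na 9543.
Overall IE_4 order: Cl < O < Na < Be.

Cl, O, Na, Be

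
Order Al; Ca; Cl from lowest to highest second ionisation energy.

Consider each +1 ion: Al⁺ still has 2 valence electrons; Ca⁺ still has 1 valence electron; Cl⁺ still has 6 valence electrons.
All are still removing valence electrons, so compare the +1 ions as you would atoms: IE_2 generally rises across a period (higher Z_eff) and falls down a group (larger shell), subject to the usual subshell exceptions.
Valence configurations: Al⁺ [Ne]3s², Ca⁺ [Ar]4s¹, Cl⁺ [Ne]3s²3p⁴.
Tabulated IE_2 (kJ/mol): Al 1817, Ca 1145, Cl 2298.
Hence IE_2: Ca < Al < Cl.

Ca < Al < Cl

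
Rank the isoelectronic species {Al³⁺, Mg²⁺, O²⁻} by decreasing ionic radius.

O²⁻ > Mg²⁺ > Al³⁺

All of these have 10 electrons, so size is governed by nuclear charge alone: the more protons, the stronger the pull on the same electron cloud, and the smaller the ion.
Nuclear charges: Al³⁺ (Z=13), Mg²⁺ (Z=12), O²⁻ (Z=8).
Largest to smallest: O²⁻ > Mg²⁺ > Al³⁺.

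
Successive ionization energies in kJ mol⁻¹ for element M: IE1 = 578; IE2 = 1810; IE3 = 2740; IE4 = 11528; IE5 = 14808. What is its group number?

Group 13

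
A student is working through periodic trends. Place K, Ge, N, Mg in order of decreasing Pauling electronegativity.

Electronegativity increases across a period and decreases down a group, tracking effective nuclear charge and atomic size.
These span different periods and groups, so the two trends combine.
Mg > K: both effects reinforce here, so Mg is clearly the higher of the two.
Ge > Mg: the two effects oppose for this pair; the across-period effect wins (2.01 vs 1.31).
N > Ge: both effects reinforce here, so N is clearly the higher of the two.
For reference (Pauling): N 3.04, Mg 1.31, K 0.82, Ge 2.01.
So from highest to lowest: N > Ge > Mg > K.

N > Ge > Mg > K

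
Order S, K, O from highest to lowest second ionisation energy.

The second ionization energy removes an electron from the +1 ion. For each element: S⁺ still has 5 valence electrons; K⁺ is the bare [Ar] core; O⁺ still has 5 valence electrons.
Usually core removal costs more than valence removal, but here the competition is close: a tightly held n=2 valence electron can cost more to remove than an n=3 core electron, so the actual values have to decide it.
Valence configurations: S⁺ [Ne]3s²3p³, O⁺ [He]2s²2p³.
Tabulated IE_2 (kJ/mol): S 2252, K 3052, O 3388.
Overall IE_2 order: S < K < O.

O > K > S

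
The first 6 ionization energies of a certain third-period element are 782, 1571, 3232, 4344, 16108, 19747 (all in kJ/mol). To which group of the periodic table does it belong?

Look for the largest jump between consecutive ionization energies: IE5/IE4 ≈ 3.7, far larger than any earlier ratio.
That jump marks the point where a core electron is being removed. So the atom has 4 valence electrons.
A main-group element with 4 valence electrons is in group 14.

Group 14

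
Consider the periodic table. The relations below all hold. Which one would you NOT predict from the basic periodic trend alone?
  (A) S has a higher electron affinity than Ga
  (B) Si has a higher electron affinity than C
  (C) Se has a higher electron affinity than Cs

(B)

The general trend: electron affinity increases across a period and decreases down a group.
(A) S (period 3, group 16) vs Ga (period 4, group 13): the stated order agrees with the simple trend.
(B) Si (period 3, group 14) vs C (period 2, group 14): the stated order contradicts the simple trend.
(C) Se (period 4, group 16) vs Cs (period 6, group 1): the stated order agrees with the simple trend.
The exception is (B): Si's larger, more diffuse 3p orbitals accept an added electron slightly more readily than C's compact 2p.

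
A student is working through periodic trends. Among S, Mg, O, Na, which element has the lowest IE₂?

Mg

After 1 electron has been removed, what remains? S⁺ still has 5 valence electrons; Mg⁺ still has 1 valence electron; O⁺ still has 5 valence electrons; Na⁺ is the bare [Ne] core.
Breaking into a closed-shell core is much more expensive than removing a leftover valence electron — Na has the largest IE_2 here.
Valence configurations: S⁺ [Ne]3s²3p³, Mg⁺ [Ne]3s¹, O⁺ [He]2s²2p³.
Tabulated IE_2 (kJ/mol): S 2252, Mg 1451, O 3388, Na 4562.
So the second ionization energies run Mg < S < O < Na.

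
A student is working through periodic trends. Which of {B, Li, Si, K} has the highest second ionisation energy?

Li

IE_2 is the cost of taking one more electron from the +1 cation: B⁺ still has 2 valence electrons; Li⁺ is the bare [He] core; Si⁺ still has 3 valence electrons; K⁺ is the bare [Ar] core.
Breaking into a closed-shell core is much more expensive than removing a leftover valence electron — K and Li have the largest IE_2 here.
Valence configurations: B⁺ [He]2s², Si⁺ [Ne]3s²3p¹.
Tabulated IE_2 (kJ/mol): B 2427, Li 7298, Si 1577, K 3052.
Overall IE_2 order: Si < B < K < Li.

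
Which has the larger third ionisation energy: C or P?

C

The third ionization energy removes an electron from the +2 ion. For each element: C²⁺ still has 2 valence electrons; P²⁺ still has 3 valence electrons.
All are still removing valence electrons, so compare the +2 ions as you would atoms: IE_3 generally rises across a period (higher Z_eff) and falls down a group (larger shell), subject to the usual subshell exceptions.
Valence configurations: C²⁺ [He]2s², P²⁺ [Ne]3s²3p¹.
Approximate IE_3 values (kJ/mol): C 4620, P 2914.
Hence IE_3: P < C.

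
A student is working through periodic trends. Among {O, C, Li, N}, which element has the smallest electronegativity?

Li is in period 2, group 1; C is in period 2, group 14; N is in period 2, group 15; O is in period 2, group 16.
Smaller atoms with higher effective nuclear charge are more electronegative.
All lie in period 2, so electronegativity increases left to right.
The smallest electronegativity among these belongs to Li.

Li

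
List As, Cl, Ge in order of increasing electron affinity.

Cl is in period 3, group 17; Ge is in period 4, group 14; As is in period 4, group 15.
EA tends to increase across a period and decrease down a group, though the pattern is less regular than for IE or radius.
Here both period and group differ, so the two effects have to be weighed against each other.
Ge > As: this pair runs against the simple trend — see the exception note.
Cl > Ge: relative to Ge, both the across-period and down-group shifts push Cl's electron affinity up.
Note the exception: Ge has a higher electron affinity than As, contrary to the simple trend — adding an electron to As's half-filled 4p³ is unfavourable, so Ge (4p²) has the more exothermic EA.
Approximate values (kJ/mol): Cl 349, Ge 119, As 78.
So from lowest to highest: As < Ge < Cl.

As < Ge < Cl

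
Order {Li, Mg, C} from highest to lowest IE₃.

Li > Mg > C

Consider each +2 ion: Li²⁺ is already 1 electron into the core; Mg²⁺ is the bare [Ne] core; C²⁺ still has 2 valence electrons.
Core electrons are held far more tightly than valence electrons, so Mg and Li top the IE_3 order.
Approximate IE_3 values (kJ/mol): Li 11815, Mg 7733, C 4620.
So the third ionization energies run C < Mg < Li.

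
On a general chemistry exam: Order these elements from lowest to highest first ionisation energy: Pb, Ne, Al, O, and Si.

O is in period 2, group 16; Ne is in period 2, group 18; Al is in period 3, group 13; Si is in period 3, group 14; Pb is in period 6, group 14.
Removing the outermost electron gets harder across a period and easier down a group.
Here both period and group differ, so the two effects have to be weighed against each other.
Pb > Al: period and group pull opposite ways; the across-period shift dominates (716 vs 578 kJ/mol).
Si > Pb: they share group 14; the group trend gives Si the larger value.
O > Si: relative to Si, both the across-period and down-group shifts push O's first ionization energy up.
Ne > O: both are in period 2; the period trend gives Ne the larger value.
Approximate values (kJ/mol): O 1314, Ne 2081, Al 578, Si 786, Pb 716.
So from lowest to highest: Al < Pb < Si < O < Ne.

Al < Pb < Si < O < Ne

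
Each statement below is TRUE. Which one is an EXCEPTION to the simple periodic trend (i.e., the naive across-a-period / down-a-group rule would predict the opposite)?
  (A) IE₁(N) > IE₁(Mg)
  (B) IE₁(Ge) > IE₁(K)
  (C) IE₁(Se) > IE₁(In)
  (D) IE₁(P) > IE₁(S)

The general trend: first ionisation energy increases across a period and decreases down a group.
(A) N (period 2, group 15) vs Mg (period 3, group 2): the stated order agrees with the simple trend.
(B) Ge (period 4, group 14) vs K (period 4, group 1): the stated order agrees with the simple trend.
(C) Se (period 4, group 16) vs In (period 5, group 13): the stated order agrees with the simple trend.
(D) P (period 3, group 15) vs S (period 3, group 16): the stated order contradicts the simple trend.
The exception is (D): S (3p⁴) ionizes more easily than half-filled P (3p³) because the paired 3p electron in S is pushed out by e⁻–e⁻ repulsion.

(D)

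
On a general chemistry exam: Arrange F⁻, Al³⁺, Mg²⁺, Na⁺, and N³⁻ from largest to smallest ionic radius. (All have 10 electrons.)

N³⁻, F⁻, Na⁺, Mg²⁺, Al³⁺

All of these have 10 electrons, so size is governed by nuclear charge alone: the more protons, the stronger the pull on the same electron cloud, and the smaller the ion.
Nuclear charges: Al³⁺ (Z=13), Mg²⁺ (Z=12), Na⁺ (Z=11), F⁻ (Z=9), N³⁻ (Z=7).
Largest to smallest: N³⁻ > F⁻ > Na⁺ > Mg²⁺ > Al³⁺.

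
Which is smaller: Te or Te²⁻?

Te

Forming Te²⁻ adds 2 electrons to Te. More electron–electron repulsion in the same shell, with unchanged nuclear charge, lets the cloud expand.
An anion is larger than its parent atom: Te²⁻ > Te.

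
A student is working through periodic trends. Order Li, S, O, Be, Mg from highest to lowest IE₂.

After 1 electron has been removed, what remains? Li⁺ is the bare [He] core; S⁺ still has 5 valence electrons; O⁺ still has 5 valence electrons; Be⁺ still has 1 valence electron; Mg⁺ still has 1 valence electron.
Pulling an electron out of a noble-gas core costs far more than removing a remaining valence electron, so Li sits at the high end of IE_2.
Valence configurations: S⁺ [Ne]3s²3p³, O⁺ [He]2s²2p³, Be⁺ [He]2s¹, Mg⁺ [Ne]3s¹.
Tabulated IE_2 (kJ/mol): Li 7298, S 2252, O 3388, Be 1757, Mg 1451.
Overall IE_2 order: Mg < Be < S < O < Li.

Li, O, S, Be, Mg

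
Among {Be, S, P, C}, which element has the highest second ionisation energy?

C

IE_2 is the cost of taking one more electron from the +1 cation: Be⁺ still has 1 valence electron; S⁺ still has 5 valence electrons; P⁺ still has 4 valence electrons; C⁺ still has 3 valence electrons.
All are still removing valence electrons, so compare the +1 ions as you would atoms: IE_2 generally rises across a period (higher Z_eff) and falls down a group (larger shell), subject to the usual subshell exceptions.
Valence configurations: Be⁺ [He]2s¹, S⁺ [Ne]3s²3p³, P⁺ [Ne]3s²3p², C⁺ [He]2s²2p¹.
Tabulated IE_2 (kJ/mol): Be 1757, S 2252, P 1907, C 2353.
Hence IE_2: Be < P < S < C.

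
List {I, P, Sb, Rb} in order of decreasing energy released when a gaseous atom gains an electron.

P is in period 3, group 15; Rb is in period 5, group 1; Sb is in period 5, group 15; I is in period 5, group 17.
EA tends to increase across a period and decrease down a group, though the pattern is less regular than for IE or radius.
Here both period and group differ, so the two effects have to be weighed against each other.
P > Rb: relative to Rb, both the across-period and down-group shifts push P's electron affinity up.
Sb > P: this pair runs against the simple trend — see the exception note.
I > Sb: both are in period 5; the period trend gives I the larger value.
Note the exception: Sb has a higher electron affinity than P, contrary to the simple trend — both are half-filled np³, but the pairing/repulsion penalty for the added electron shrinks as the p orbitals become larger and more diffuse down the group, and for Sb that outweighs the weaker nuclear attraction.
Approximate values (kJ/mol): P 72, Rb 47, Sb 103, I 295.
So from highest to lowest: I > Sb > P > Rb.

I, Sb, P, Rb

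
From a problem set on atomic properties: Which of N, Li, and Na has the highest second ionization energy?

Li

The second ionization energy removes an electron from the +1 ion. For each element: N⁺ still has 4 valence electrons; Li⁺ is the bare [He] core; Na⁺ is the bare [Ne] core.
Core electrons are held far more tightly than valence electrons, so Na and Li top the IE_2 order.
Tabulated IE_2 (kJ/mol): N 2856, Li 7298, Na 4562.
Putting it together, IE_2: N < Na < Li.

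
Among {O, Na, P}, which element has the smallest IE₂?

P

The second ionization energy removes an electron from the +1 ion. For each element: O⁺ still has 5 valence electrons; Na⁺ is the bare [Ne] core; P⁺ still has 4 valence electrons.
Pulling an electron out of a noble-gas core costs far more than removing a remaining valence electron, so Na sits at the high end of IE_2.
Valence configurations: O⁺ [He]2s²2p³, P⁺ [Ne]3s²3p².
Approximate IE_2 values (kJ/mol): O 3388, Na 4562, P 1907.
Hence IE_2: P < O < Na.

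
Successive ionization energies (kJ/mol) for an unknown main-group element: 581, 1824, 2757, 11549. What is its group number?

Look for the largest jump between consecutive ionization energies: IE4/IE3 ≈ 4.2, far larger than any earlier ratio.
That jump marks the point where a core electron is being removed. So the atom has 3 valence electrons.
A main-group element with 3 valence electrons is in group 13.

Group 13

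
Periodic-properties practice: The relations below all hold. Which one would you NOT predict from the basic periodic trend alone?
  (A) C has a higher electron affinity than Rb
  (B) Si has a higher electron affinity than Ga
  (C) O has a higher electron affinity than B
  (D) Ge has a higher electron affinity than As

(D)

The general trend: electron affinity increases across a period and decreases down a group.
(A) C (period 2, group 14) vs Rb (period 5, group 1): the stated order agrees with the simple trend.
(B) Si (period 3, group 14) vs Ga (period 4, group 13): the stated order agrees with the simple trend.
(C) O (period 2, group 16) vs B (period 2, group 13): the stated order agrees with the simple trend.
(D) Ge (period 4, group 14) vs As (period 4, group 15): the stated order contradicts the simple trend.
The exception is (D): adding an electron to As's half-filled 4p³ is unfavourable, so Ge (4p²) has the more exothermic EA.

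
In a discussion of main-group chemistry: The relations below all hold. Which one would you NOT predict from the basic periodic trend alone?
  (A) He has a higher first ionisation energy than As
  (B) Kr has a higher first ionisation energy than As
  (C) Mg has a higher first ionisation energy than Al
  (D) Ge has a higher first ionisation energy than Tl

(C)

The general trend: first ionisation energy increases across a period and decreases down a group.
(A) He (period 1, group 18) vs As (period 4, group 15): the stated order agrees with the simple trend.
(B) Kr (period 4, group 18) vs As (period 4, group 15): the stated order agrees with the simple trend.
(C) Mg (period 3, group 2) vs Al (period 3, group 13): the stated order contradicts the simple trend.
(D) Ge (period 4, group 14) vs Tl (period 6, group 13): the stated order agrees with the simple trend.
The exception is (C): Al's single 3p electron is easier to remove than one from Mg's filled 3s².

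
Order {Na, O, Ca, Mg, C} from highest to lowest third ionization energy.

IE_3 is the cost of taking one more electron from the +2 cation: Na²⁺ is already 1 electron into the core; O²⁺ still has 4 valence electrons; Ca²⁺ is the bare [Ar] core; Mg²⁺ is the bare [Ne] core; C²⁺ still has 2 valence electrons.
Usually core removal costs more than valence removal, but here the competition is close: a tightly held n=2 valence electron can cost more to remove than an n=3 core electron, so the actual values have to decide it.
Valence configurations: O²⁺ [He]2s²2p², C²⁺ [He]2s².
Tabulated IE_3 (kJ/mol): Na 6910, O 5300, Ca 4912, Mg 7733, C 4620.
So the third ionization energies run C < Ca < O < Na < Mg.

Mg > Na > O > Ca > C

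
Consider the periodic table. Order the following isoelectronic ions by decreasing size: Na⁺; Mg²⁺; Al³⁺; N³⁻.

All of these have 10 electrons, so size is governed by nuclear charge alone: the more protons, the stronger the pull on the same electron cloud, and the smaller the ion.
Nuclear charges: Al³⁺ (Z=13), Mg²⁺ (Z=12), Na⁺ (Z=11), N³⁻ (Z=7).
Largest to smallest: N³⁻ > Na⁺ > Mg²⁺ > Al³⁺.

N³⁻, Na⁺, Mg²⁺, Al³⁺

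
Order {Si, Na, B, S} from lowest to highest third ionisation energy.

Si, S, B, Na

After 2 electrons have been removed, what remains? Si²⁺ still has 2 valence electrons; Na²⁺ is already 1 electron into the core; B²⁺ still has 1 valence electron; S²⁺ still has 4 valence electrons.
Breaking into a closed-shell core is much more expensive than removing a leftover valence electron — Na has the largest IE_3 here.
Valence configurations: Si²⁺ [Ne]3s², B²⁺ [He]2s¹, S²⁺ [Ne]3s²3p².
The numbers (kJ/mol): Si 3232, Na 6910, B 3660, S 3357.
Putting it together, IE_3: Si < S < B < Na.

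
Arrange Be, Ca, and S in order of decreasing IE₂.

S > Be > Ca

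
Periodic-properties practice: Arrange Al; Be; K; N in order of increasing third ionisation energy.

Al, K, N, Be

IE_3 is the cost of taking one more electron from the +2 cation: Al²⁺ still has 1 valence electron; Be²⁺ is the bare [He] core; K²⁺ is already 1 electron into the core; N²⁺ still has 3 valence electrons.
Usually core removal costs more than valence removal, but here the competition is close: a tightly held n=2 valence electron can cost more to remove than an n=3 core electron, so the actual values have to decide it.
Valence configurations: Al²⁺ [Ne]3s¹, N²⁺ [He]2s²2p¹.
Tabulated IE_3 (kJ/mol): Al 2745, Be 14849, K 4420, N 4578.
So the third ionization energies run Al < K < N < Be.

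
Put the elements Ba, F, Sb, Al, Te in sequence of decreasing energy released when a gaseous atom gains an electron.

F > Te > Sb > Al > Ba

F is in period 2, group 17; Al is in period 3, group 13; Sb is in period 5, group 15; Te is in period 5, group 16; Ba is in period 6, group 2.
Electron affinity generally becomes more exothermic across a period toward the halogens and less exothermic down a group.
Here both period and group differ, so the two effects have to be weighed against each other.
Al > Ba: both effects reinforce here, so Al is clearly the higher of the two.
Sb > Al: period and group pull opposite ways; the across-period shift dominates (103 vs 42 kJ/mol).
Te > Sb: Te lies to the right of Sb in period 5, so the across-period effect alone puts Te higher.
F > Te: both effects reinforce here, so F is clearly the higher of the two.
Tabulated electron affinity (kJ/mol): F 328, Al 42, Sb 103, Te 190, Ba 14.
So from highest to lowest: F > Te > Sb > Al > Ba.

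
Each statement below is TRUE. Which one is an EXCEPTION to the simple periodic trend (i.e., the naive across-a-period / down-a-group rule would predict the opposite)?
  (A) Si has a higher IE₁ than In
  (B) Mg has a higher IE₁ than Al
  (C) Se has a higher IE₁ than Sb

(B)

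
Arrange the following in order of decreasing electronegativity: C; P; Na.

C is in period 2, group 14; Na is in period 3, group 1; P is in period 3, group 15.
Atoms toward the upper right of the periodic table pull bonding electrons most strongly.
These span different periods and groups, so the two trends combine.
P > Na: P lies to the right of Na in period 3, so the across-period effect alone puts P higher.
C > P: the two effects oppose for this pair; the down-group effect wins (2.55 vs 2.19).
Approximate values (Pauling): C 2.55, Na 0.93, P 2.19.
So from highest to lowest: C > P > Na.

C > P > Na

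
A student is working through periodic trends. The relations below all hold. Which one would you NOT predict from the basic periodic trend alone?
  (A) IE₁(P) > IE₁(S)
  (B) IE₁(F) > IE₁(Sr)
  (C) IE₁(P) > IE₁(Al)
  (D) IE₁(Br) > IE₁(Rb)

(A)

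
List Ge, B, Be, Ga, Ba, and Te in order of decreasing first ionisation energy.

Be > Te > B > Ge > Ga > Ba

Be is in period 2, group 2; B is in period 2, group 13; Ga is in period 4, group 13; Ge is in period 4, group 14; Te is in period 5, group 16; Ba is in period 6, group 2.
First ionization energy rises across a period (greater Z_eff holds electrons more tightly) and falls down a group (valence electrons are farther from the nucleus).
These span different periods and groups, so the two trends combine.
Ga > Ba: both effects reinforce here, so Ga is clearly the higher of the two.
Ge > Ga: Ge lies to the right of Ga in period 4, so the across-period effect alone puts Ge higher.
B > Ge: period and group pull opposite ways; the down-group shift dominates (801 vs 762 kJ/mol).
Te > B: period and group pull opposite ways; the across-period shift dominates (869 vs 801 kJ/mol).
Be > Te: the two effects oppose for this pair; the down-group effect wins (900 vs 869 kJ/mol).
Note the exception: Be has a higher first ionization energy than B, contrary to the simple trend — removing B's lone 2p electron is easier than breaking Be's filled 2s².
Approximate values (kJ/mol): Be 900, B 801, Ga 579, Ge 762, Te 869, Ba 503.
So from highest to lowest: Be > Te > B > Ge > Ga > Ba.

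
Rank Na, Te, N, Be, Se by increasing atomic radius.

N < Be < Se < Te < Na

Be is in period 2, group 2; N is in period 2, group 15; Na is in period 3, group 1; Se is in period 4, group 16; Te is in period 5, group 16.
Across a period the added protons contract the valence shell; down a group each new principal shell makes the atom larger.
Neither a single period nor a single group — weigh both effects.
Be > N: Be lies to the left of N in period 2, so the across-period effect alone puts Be larger.
Se > Be: the two effects oppose for this pair; the down-group effect wins (116 vs 102 pm).
Te > Se: they share group 16; the group trend gives Te the larger value.
Na > Te: period and group pull opposite ways; the across-period shift dominates (155 vs 136 pm).
For reference (pm): Be 102, N 71, Na 155, Se 116, Te 136.
So from smallest to largest: N < Be < Se < Te < Na.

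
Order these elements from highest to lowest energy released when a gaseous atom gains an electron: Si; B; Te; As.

EA tends to increase across a period and decrease down a group, though the pattern is less regular than for IE or radius.
These sit on a diagonal, where the across-period and down-group effects partly cancel.
As > B: the two effects oppose for this pair; the across-period effect wins (78 vs 27 kJ/mol).
Si > As: the two effects oppose for this pair; the down-group effect wins (134 vs 78 kJ/mol).
Te > Si: period and group pull opposite ways; the across-period shift dominates (190 vs 134 kJ/mol).
Tabulated electron affinity (kJ/mol): B 27, Si 134, As 78, Te 190.
So from highest to lowest: Te > Si > As > B.

Te > Si > As > B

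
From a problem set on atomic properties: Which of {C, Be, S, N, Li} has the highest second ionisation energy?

Li

IE_2 is the cost of taking one more electron from the +1 cation: C⁺ still has 3 valence electrons; Be⁺ still has 1 valence electron; S⁺ still has 5 valence electrons; N⁺ still has 4 valence electrons; Li⁺ is the bare [He] core.
Pulling an electron out of a noble-gas core costs far more than removing a remaining valence electron, so Li sits at the high end of IE_2.
Valence configurations: C⁺ [He]2s²2p¹, Be⁺ [He]2s¹, S⁺ [Ne]3s²3p³, N⁺ [He]2s²2p².
Tabulated IE_2 (kJ/mol): C 2353, Be 1757, S 2252, N 2856, Li 7298.
Hence IE_2: Be < S < C < N < Li.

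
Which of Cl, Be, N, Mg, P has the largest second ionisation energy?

N

The second ionization energy removes an electron from the +1 ion. For each element: Cl⁺ still has 6 valence electrons; Be⁺ still has 1 valence electron; N⁺ still has 4 valence electrons; Mg⁺ still has 1 valence electron; P⁺ still has 4 valence electrons.
All are still removing valence electrons, so compare the +1 ions as you would atoms: IE_2 generally rises across a period (higher Z_eff) and falls down a group (larger shell), subject to the usual subshell exceptions.
Valence configurations: Cl⁺ [Ne]3s²3p⁴, Be⁺ [He]2s¹, N⁺ [He]2s²2p², Mg⁺ [Ne]3s¹, P⁺ [Ne]3s²3p².
Tabulated IE_2 (kJ/mol): Cl 2298, Be 1757, N 2856, Mg 1451, P 1907.
Putting it together, IE_2: Mg < Be < P < Cl < N.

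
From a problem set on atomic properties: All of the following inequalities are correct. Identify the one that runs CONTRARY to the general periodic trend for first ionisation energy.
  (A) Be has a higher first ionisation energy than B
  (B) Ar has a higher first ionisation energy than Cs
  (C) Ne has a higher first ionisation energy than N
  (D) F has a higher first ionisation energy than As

The general trend: first ionisation energy increases across a period and decreases down a group.
(A) Be (period 2, group 2) vs B (period 2, group 13): the stated order contradicts the simple trend.
(B) Ar (period 3, group 18) vs Cs (period 6, group 1): the stated order agrees with the simple trend.
(C) Ne (period 2, group 18) vs N (period 2, group 15): the stated order agrees with the simple trend.
(D) F (period 2, group 17) vs As (period 4, group 15): the stated order agrees with the simple trend.
The exception is (A): removing B's lone 2p electron is easier than breaking Be's filled 2s².

(A)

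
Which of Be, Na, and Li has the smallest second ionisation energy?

Consider each +1 ion: Be⁺ still has 1 valence electron; Na⁺ is the bare [Ne] core; Li⁺ is the bare [He] core.
Pulling an electron out of a noble-gas core costs far more than removing a remaining valence electron, so Na and Li sit at the high end of IE_2.
Tabulated IE_2 (kJ/mol): Be 1757, Na 4562, Li 7298.
So the second ionization energies run Be < Na < Li.

Be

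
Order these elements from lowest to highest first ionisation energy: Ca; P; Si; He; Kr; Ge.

Removing the outermost electron gets harder across a period and easier down a group.
Neither a single period nor a single group — weigh both effects.
Ge > Ca: both are in period 4; the period trend gives Ge the larger value.
Si > Ge: they share group 14; the group trend gives Si the larger value.
P > Si: both are in period 3; the period trend gives P the larger value.
Kr > P: period and group pull opposite ways; the across-period shift dominates (1351 vs 1012 kJ/mol).
He > Kr: they share group 18; the group trend gives He the larger value.
Tabulated first ionization energy (kJ/mol): He 2372, Si 786, P 1012, Ca 590, Ge 762, Kr 1351.
So from lowest to highest: Ca < Ge < Si < P < Kr < He.

Ca < Ge < Si < P < Kr < He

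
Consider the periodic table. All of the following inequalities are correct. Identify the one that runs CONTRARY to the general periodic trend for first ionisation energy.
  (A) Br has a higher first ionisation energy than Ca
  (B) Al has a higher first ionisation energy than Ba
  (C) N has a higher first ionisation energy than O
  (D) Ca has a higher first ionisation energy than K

(C)

The general trend: first ionisation energy increases across a period and decreases down a group.
(A) Br (period 4, group 17) vs Ca (period 4, group 2): the stated order agrees with the simple trend.
(B) Al (period 3, group 13) vs Ba (period 6, group 2): the stated order agrees with the simple trend.
(C) N (period 2, group 15) vs O (period 2, group 16): the stated order contradicts the simple trend.
(D) Ca (period 4, group 2) vs K (period 4, group 1): the stated order agrees with the simple trend.
The exception is (C): pairing an electron in O's 2p⁴ costs repulsion energy, so O ionizes more easily than half-filled N (2p³).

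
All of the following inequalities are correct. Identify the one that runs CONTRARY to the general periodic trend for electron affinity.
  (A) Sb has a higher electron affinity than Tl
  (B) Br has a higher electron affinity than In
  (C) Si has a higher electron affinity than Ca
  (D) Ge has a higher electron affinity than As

The general trend: electron affinity increases across a period and decreases down a group.
(A) Sb (period 5, group 15) vs Tl (period 6, group 13): the stated order agrees with the simple trend.
(B) Br (period 4, group 17) vs In (period 5, group 13): the stated order agrees with the simple trend.
(C) Si (period 3, group 14) vs Ca (period 4, group 2): the stated order agrees with the simple trend.
(D) Ge (period 4, group 14) vs As (period 4, group 15): the stated order contradicts the simple trend.
The exception is (D): adding an electron to As's half-filled 4p³ is unfavourable, so Ge (4p²) has the more exothermic EA.

(D)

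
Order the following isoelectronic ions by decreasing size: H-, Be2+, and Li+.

H- > Li+ > Be2+

All of these have 2 electrons, so size is governed by nuclear charge alone: the more protons, the stronger the pull on the same electron cloud, and the smaller the ion.
Nuclear charges: Be2+ (Z=4), Li+ (Z=3), H- (Z=1).
Largest to smallest: H- > Li+ > Be2+.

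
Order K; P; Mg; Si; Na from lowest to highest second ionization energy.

Consider each +1 ion: K⁺ is the bare [Ar] core; P⁺ still has 4 valence electrons; Mg⁺ still has 1 valence electron; Si⁺ still has 3 valence electrons; Na⁺ is the bare [Ne] core.
Breaking into a closed-shell core is much more expensive than removing a leftover valence electron — K and Na have the largest IE_2 here.
Valence configurations: P⁺ [Ne]3s²3p², Mg⁺ [Ne]3s¹, Si⁺ [Ne]3s²3p¹.
The numbers (kJ/mol): K 3052, P 1907, Mg 1451, Si 1577, Na 4562.
So the second ionization energies run Mg < Si < P < K < Na.

Mg, Si, P, K, Na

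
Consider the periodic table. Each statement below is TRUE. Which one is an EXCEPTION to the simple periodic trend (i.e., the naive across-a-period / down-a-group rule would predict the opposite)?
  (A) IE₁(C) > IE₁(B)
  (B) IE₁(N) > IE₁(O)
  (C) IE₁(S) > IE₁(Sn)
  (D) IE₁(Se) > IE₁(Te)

(B)

The general trend: IE₁ increases across a period and decreases down a group.
(A) C (period 2, group 14) vs B (period 2, group 13): the stated order agrees with the simple trend.
(B) N (period 2, group 15) vs O (period 2, group 16): the stated order contradicts the simple trend.
(C) S (period 3, group 16) vs Sn (period 5, group 14): the stated order agrees with the simple trend.
(D) Se (period 4, group 16) vs Te (period 5, group 16): the stated order agrees with the simple trend.
The exception is (B): pairing an electron in O's 2p⁴ costs repulsion energy, so O ionizes more easily than half-filled N (2p³).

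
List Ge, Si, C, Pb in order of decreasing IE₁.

C > Si > Ge > Pb

C is in period 2, group 14; Si is in period 3, group 14; Ge is in period 4, group 14; Pb is in period 6, group 14.
Removing the outermost electron gets harder across a period and easier down a group.
All are in group 14, so first ionization energy increases up the group.
So from highest to lowest: C > Si > Ge > Pb.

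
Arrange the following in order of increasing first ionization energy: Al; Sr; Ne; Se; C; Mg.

C is in period 2, group 14; Ne is in period 2, group 18; Mg is in period 3, group 2; Al is in period 3, group 13; Se is in period 4, group 16; Sr is in period 5, group 2.
IE₁ increases left→right with effective nuclear charge and decreases top→bottom as the valence shell moves farther out.
These span different periods and groups, so the two trends combine.
Al > Sr: both effects reinforce here, so Al is clearly the higher of the two.
Mg > Al: this pair runs against the simple trend — see the exception note.
Se > Mg: period and group pull opposite ways; the across-period shift dominates (941 vs 738 kJ/mol).
C > Se: period and group pull opposite ways; the down-group shift dominates (1086 vs 941 kJ/mol).
Ne > C: both are in period 2; the period trend gives Ne the larger value.
Note the exception: Mg has a higher first ionization energy than Al, contrary to the simple trend — Al's single 3p electron is easier to remove than one from Mg's filled 3s².
Approximate values (kJ/mol): C 1086, Ne 2081, Mg 738, Al 578, Se 941, Sr 550.
So from lowest to highest: Sr < Al < Mg < Se < C < Ne.

Sr, Al, Mg, Se, C, Ne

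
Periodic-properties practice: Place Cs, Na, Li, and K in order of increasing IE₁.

Cs < K < Na < Li

Li is in period 2, group 1; Na is in period 3, group 1; K is in period 4, group 1; Cs is in period 6, group 1.
Across a period the outer electron is held more tightly (higher IE₁); down a group it sits in a higher shell, more shielded, and comes off more easily.
All are in group 1, so first ionization energy increases up the group.
So from lowest to highest: Cs < K < Na < Li.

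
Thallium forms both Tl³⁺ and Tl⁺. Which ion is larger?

Tl⁺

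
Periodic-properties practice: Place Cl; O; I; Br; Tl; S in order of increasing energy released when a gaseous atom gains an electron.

O is in period 2, group 16; S is in period 3, group 16; Cl is in period 3, group 17; Br is in period 4, group 17; I is in period 5, group 17; Tl is in period 6, group 13.
Electron affinity generally becomes more exothermic across a period toward the halogens and less exothermic down a group.
These span different periods and groups, so the two trends combine.
O > Tl: both effects reinforce here, so O is clearly the higher of the two.
S > O: this pair runs against the simple trend — see the exception note.
I > S: period and group pull opposite ways; the across-period shift dominates (295 vs 200 kJ/mol).
Br > I: they share group 17; the group trend gives Br the larger value.
Cl > Br: Cl sits above Br in group 17, so the down-group effect alone puts Cl higher.
Note the exception: S has a higher electron affinity than O, contrary to the simple trend — the compact 2p subshell of O repels the added electron more than S's larger 3p does.
Approximate values (kJ/mol): O 141, S 200, Cl 349, Br 325, I 295, Tl 19.
So from lowest to highest: Tl < O < S < I < Br < Cl.

Tl, O, S, I, Br, Cl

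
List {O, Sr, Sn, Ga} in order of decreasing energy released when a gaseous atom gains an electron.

O is in period 2, group 16; Ga is in period 4, group 13; Sr is in period 5, group 2; Sn is in period 5, group 14.
Electron affinity generally becomes more exothermic across a period toward the halogens and less exothermic down a group.
Neither a single period nor a single group — weigh both effects.
Ga > Sr: relative to Sr, both the across-period and down-group shifts push Ga's electron affinity up.
Sn > Ga: period and group pull opposite ways; the across-period shift dominates (107 vs 29 kJ/mol).
O > Sn: both effects reinforce here, so O is clearly the higher of the two.
Approximate values (kJ/mol): O 141, Ga 29, Sr 5, Sn 107.
So from highest to lowest: O > Sn > Ga > Sr.

O > Sn > Ga > Sr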